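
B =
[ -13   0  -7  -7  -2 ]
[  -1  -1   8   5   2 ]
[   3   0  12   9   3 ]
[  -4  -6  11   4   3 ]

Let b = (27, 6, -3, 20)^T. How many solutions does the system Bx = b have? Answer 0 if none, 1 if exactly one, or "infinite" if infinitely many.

Row reduce the augmented matrix [B | b].
R2 ← R2 − (1/13)·R1: [0, -1, 111/13, 72/13, 28/13, 51/13]
R3 ← R3 + (3/13)·R1: [0, 0, 135/13, 96/13, 33/13, 42/13]
R4 ← R4 − (4/13)·R1: [0, -6, 171/13, 80/13, 47/13, 152/13]
R4 ← R4 − (6)·R2: [0, 0, -495/13, -352/13, -121/13, -154/13]
R4 ← R4 + (11/3)·R3: [0, 0, 0, 0, 0, 0]
The echelon form has 3 nonzero rows, and every pivot lies in the first 5 columns, so rank(B) = rank([B|b]) = 3.
The system is consistent.
rank = 3 < 5 unknowns, so there are infinitely many solutions.

infinite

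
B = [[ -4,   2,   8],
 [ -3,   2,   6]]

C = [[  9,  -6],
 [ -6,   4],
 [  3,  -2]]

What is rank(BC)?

1

First compute BC:
[[-24,  16],
 [-21,  14]]
Now row reduce the product.
R2 ← R2 − (7/8)·R1: [0, 0]
1 nonzero row, so rank(BC) = 1.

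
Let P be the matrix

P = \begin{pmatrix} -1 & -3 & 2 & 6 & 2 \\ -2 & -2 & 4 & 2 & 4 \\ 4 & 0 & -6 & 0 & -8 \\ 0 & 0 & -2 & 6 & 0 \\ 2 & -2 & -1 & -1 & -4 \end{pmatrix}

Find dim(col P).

3

Row reduce to echelon form.
R2 ← R2 − (2)·R1: [0, 4, 0, -10, 0]
R3 ← R3 + (4)·R1: [0, -12, 2, 24, 0]
R5 ← R5 + (2)·R1: [0, -8, 3, 11, 0]
R3 ← R3 + (3)·R2: [0, 0, 2, -6, 0]
R5 ← R5 + (2)·R2: [0, 0, 3, -9, 0]
R4 ← R4 + R3: [0, 0, 0, 0, 0]
R5 ← R5 − (3/2)·R3: [0, 0, 0, 0, 0]
Echelon form has 3 nonzero rows, so rank(P) = 3.
The column space has dimension equal to the rank: 3.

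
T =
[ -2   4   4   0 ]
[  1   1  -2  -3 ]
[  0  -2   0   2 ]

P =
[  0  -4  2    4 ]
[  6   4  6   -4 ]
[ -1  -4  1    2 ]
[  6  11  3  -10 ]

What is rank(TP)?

2

First compute TP:
[[ 20,   8,  24, -16],
 [-10, -25,  -3,  26],
 [  0,  14,  -6, -12]]
Now row reduce the product.
R2 ← R2 + (1/2)·R1: [0, -21, 9, 18]
R3 ← R3 + (2/3)·R2: [0, 0, 0, 0]
2 nonzero rows, so rank(TP) = 2.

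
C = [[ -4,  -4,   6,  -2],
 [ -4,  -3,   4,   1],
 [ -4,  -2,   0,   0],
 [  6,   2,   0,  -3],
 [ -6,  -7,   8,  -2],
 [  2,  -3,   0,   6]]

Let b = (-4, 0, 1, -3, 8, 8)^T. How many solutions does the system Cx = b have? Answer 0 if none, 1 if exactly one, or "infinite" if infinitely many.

Row reduce the augmented matrix [C | b].
R2 ← R2 − R1: [0, 1, -2, 3, 4]
R3 ← R3 − R1: [0, 2, -6, 2, 5]
R4 ← R4 + (3/2)·R1: [0, -4, 9, -6, -9]
R5 ← R5 − (3/2)·R1: [0, -1, -1, 1, 14]
R6 ← R6 + (1/2)·R1: [0, -5, 3, 5, 6]
R3 ← R3 − (2)·R2: [0, 0, -2, -4, -3]
R4 ← R4 + (4)·R2: [0, 0, 1, 6, 7]
R5 ← R5 + R2: [0, 0, -3, 4, 18]
R6 ← R6 + (5)·R2: [0, 0, -7, 20, 26]
R4 ← R4 + (1/2)·R3: [0, 0, 0, 4, 11/2]
R5 ← R5 − (3/2)·R3: [0, 0, 0, 10, 45/2]
R6 ← R6 − (7/2)·R3: [0, 0, 0, 34, 73/2]
R5 ← R5 − (5/2)·R4: [0, 0, 0, 0, 35/4]
R6 ← R6 − (17/2)·R4: [0, 0, 0, 0, -41/4]
R6 ← R6 + (41/35)·R5: [0, 0, 0, 0, 0]
The echelon form has 5 nonzero rows; the last pivot sits in the augmented column, so rank(C) = 4 but rank([C|b]) = 5.
Since the ranks differ, the system is inconsistent.
It has no solutions.

0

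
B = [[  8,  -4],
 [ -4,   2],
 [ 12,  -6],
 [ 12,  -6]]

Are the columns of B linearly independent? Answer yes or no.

Row reduce B to echelon form.
R2 ← R2 + (1/2)·R1: [0, 0]
R3 ← R3 − (3/2)·R1: [0, 0]
R4 ← R4 − (3/2)·R1: [0, 0]
1 pivot among 2 columns.
Only 1 < 2 pivot columns, so the columns are linearly dependent.

no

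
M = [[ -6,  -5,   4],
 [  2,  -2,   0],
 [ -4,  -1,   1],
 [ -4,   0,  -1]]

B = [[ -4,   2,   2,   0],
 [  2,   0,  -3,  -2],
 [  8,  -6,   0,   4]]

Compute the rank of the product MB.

First compute MB:
[[ 46, -36,   3,  26],
 [-12,   4,  10,   4],
 [ 22, -14,  -5,   6],
 [  8,  -2,  -8,  -4]]
Now row reduce the product.
R2 ← R2 + (6/23)·R1: [0, -124/23, 248/23, 248/23]
R3 ← R3 − (11/23)·R1: [0, 74/23, -148/23, -148/23]
R4 ← R4 − (4/23)·R1: [0, 98/23, -196/23, -196/23]
R3 ← R3 + (37/62)·R2: [0, 0, 0, 0]
R4 ← R4 + (49/62)·R2: [0, 0, 0, 0]
2 nonzero rows, so rank(MB) = 2.

2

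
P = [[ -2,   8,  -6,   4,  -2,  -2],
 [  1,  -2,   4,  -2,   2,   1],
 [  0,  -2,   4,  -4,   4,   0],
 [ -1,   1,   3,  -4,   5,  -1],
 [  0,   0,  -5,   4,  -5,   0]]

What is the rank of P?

Row reduce to echelon form.
R2 ← R2 + (1/2)·R1: [0, 2, 1, 0, 1, 0]
R4 ← R4 − (1/2)·R1: [0, -3, 6, -6, 6, 0]
R3 ← R3 + R2: [0, 0, 5, -4, 5, 0]
R4 ← R4 + (3/2)·R2: [0, 0, 15/2, -6, 15/2, 0]
R4 ← R4 − (3/2)·R3: [0, 0, 0, 0, 0, 0]
R5 ← R5 + R3: [0, 0, 0, 0, 0, 0]
Echelon form has 3 nonzero rows, so rank(P) = 3.

3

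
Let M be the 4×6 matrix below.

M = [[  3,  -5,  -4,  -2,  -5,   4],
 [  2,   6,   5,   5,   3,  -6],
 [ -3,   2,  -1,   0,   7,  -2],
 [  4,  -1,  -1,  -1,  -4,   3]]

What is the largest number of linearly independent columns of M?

Row reduce to echelon form.
R2 ← R2 − (2/3)·R1: [0, 28/3, 23/3, 19/3, 19/3, -26/3]
R3 ← R3 + R1: [0, -3, -5, -2, 2, 2]
R4 ← R4 − (4/3)·R1: [0, 17/3, 13/3, 5/3, 8/3, -7/3]
R3 ← R3 + (9/28)·R2: [0, 0, -71/28, 1/28, 113/28, -11/14]
R4 ← R4 − (17/28)·R2: [0, 0, -9/28, -61/28, -33/28, 41/14]
R4 ← R4 − (9/71)·R3: [0, 0, 0, -155/71, -120/71, 215/71]
Echelon form has 4 nonzero rows, so rank(M) = 4.
The rank gives the maximum number of linearly independent columns: 4.

4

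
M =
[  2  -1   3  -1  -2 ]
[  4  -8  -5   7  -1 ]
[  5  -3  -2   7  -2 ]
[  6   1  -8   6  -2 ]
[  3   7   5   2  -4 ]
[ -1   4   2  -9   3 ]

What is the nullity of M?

0

Row reduce to echelon form.
R2 ← R2 − (2)·R1: [0, -6, -11, 9, 3]
R3 ← R3 − (5/2)·R1: [0, -1/2, -19/2, 19/2, 3]
R4 ← R4 − (3)·R1: [0, 4, -17, 9, 4]
R5 ← R5 − (3/2)·R1: [0, 17/2, 1/2, 7/2, -1]
R6 ← R6 + (1/2)·R1: [0, 7/2, 7/2, -19/2, 2]
R3 ← R3 − (1/12)·R2: [0, 0, -103/12, 35/4, 11/4]
R4 ← R4 + (2/3)·R2: [0, 0, -73/3, 15, 6]
R5 ← R5 + (17/12)·R2: [0, 0, -181/12, 65/4, 13/4]
R6 ← R6 + (7/12)·R2: [0, 0, -35/12, -17/4, 15/4]
R4 ← R4 − (292/103)·R3: [0, 0, 0, -1010/103, -185/103]
R5 ← R5 − (181/103)·R3: [0, 0, 0, 90/103, -163/103]
R6 ← R6 − (35/103)·R3: [0, 0, 0, -744/103, 290/103]
R5 ← R5 + (9/101)·R4: [0, 0, 0, 0, -176/101]
R6 ← R6 − (372/505)·R4: [0, 0, 0, 0, 418/101]
R6 ← R6 + (19/8)·R5: [0, 0, 0, 0, 0]
5 nonzero rows, so rank(M) = 5.
M has 5 columns; by rank–nullity, nullity = 5 − 5 = 0.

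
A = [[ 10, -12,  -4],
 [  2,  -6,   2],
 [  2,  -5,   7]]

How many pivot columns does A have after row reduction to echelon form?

Row reduce to echelon form.
R2 ← R2 − (1/5)·R1: [0, -18/5, 14/5]
R3 ← R3 − (1/5)·R1: [0, -13/5, 39/5]
R3 ← R3 − (13/18)·R2: [0, 0, 52/9]
Echelon form has 3 nonzero rows, so rank(A) = 3.
Each nonzero row contributes one pivot column: 3 pivot columns.

3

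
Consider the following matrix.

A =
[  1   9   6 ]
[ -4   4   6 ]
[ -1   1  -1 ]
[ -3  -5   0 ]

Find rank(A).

3

Row reduce to echelon form.
R2 ← R2 + (4)·R1: [0, 40, 30]
R3 ← R3 + R1: [0, 10, 5]
R4 ← R4 + (3)·R1: [0, 22, 18]
R3 ← R3 − (1/4)·R2: [0, 0, -5/2]
R4 ← R4 − (11/20)·R2: [0, 0, 3/2]
R4 ← R4 + (3/5)·R3: [0, 0, 0]
Echelon form has 3 nonzero rows, so rank(A) = 3.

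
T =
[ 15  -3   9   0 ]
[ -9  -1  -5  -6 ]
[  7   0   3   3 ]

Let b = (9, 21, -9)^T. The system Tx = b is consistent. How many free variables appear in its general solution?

Row reduce the augmented matrix [T | b].
R2 ← R2 + (3/5)·R1: [0, -14/5, 2/5, -6, 132/5]
R3 ← R3 − (7/15)·R1: [0, 7/5, -6/5, 3, -66/5]
R3 ← R3 + (1/2)·R2: [0, 0, -1, 0, 0]
The echelon form has 3 nonzero rows, and every pivot lies in the first 4 columns, so rank(T) = rank([T|b]) = 3.
The system is consistent.
Free variables = (unknowns) − (rank) = 4 − 3 = 1.

1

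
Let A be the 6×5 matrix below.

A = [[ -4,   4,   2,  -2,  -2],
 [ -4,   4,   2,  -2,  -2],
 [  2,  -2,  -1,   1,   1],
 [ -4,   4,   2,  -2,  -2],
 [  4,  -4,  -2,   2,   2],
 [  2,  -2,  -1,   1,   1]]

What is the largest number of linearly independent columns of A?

Row reduce to echelon form.
R2 ← R2 − R1: [0, 0, 0, 0, 0]
R3 ← R3 + (1/2)·R1: [0, 0, 0, 0, 0]
R4 ← R4 − R1: [0, 0, 0, 0, 0]
R5 ← R5 + R1: [0, 0, 0, 0, 0]
R6 ← R6 + (1/2)·R1: [0, 0, 0, 0, 0]
Echelon form has 1 nonzero row, so rank(A) = 1.
The rank gives the maximum number of linearly independent columns: 1.

1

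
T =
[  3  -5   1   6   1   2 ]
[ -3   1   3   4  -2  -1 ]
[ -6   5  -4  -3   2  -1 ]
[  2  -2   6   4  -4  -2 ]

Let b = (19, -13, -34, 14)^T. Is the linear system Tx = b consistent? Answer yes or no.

yes

Row reduce the augmented matrix [T | b].
R2 ← R2 + R1: [0, -4, 4, 10, -1, 1, 6]
R3 ← R3 + (2)·R1: [0, -5, -2, 9, 4, 3, 4]
R4 ← R4 − (2/3)·R1: [0, 4/3, 16/3, 0, -14/3, -10/3, 4/3]
R3 ← R3 − (5/4)·R2: [0, 0, -7, -7/2, 21/4, 7/4, -7/2]
R4 ← R4 + (1/3)·R2: [0, 0, 20/3, 10/3, -5, -3, 10/3]
R4 ← R4 + (20/21)·R3: [0, 0, 0, 0, 0, -4/3, 0]
The echelon form has 4 nonzero rows, and every pivot lies in the first 6 columns, so rank(T) = rank([T|b]) = 4.
The system is consistent.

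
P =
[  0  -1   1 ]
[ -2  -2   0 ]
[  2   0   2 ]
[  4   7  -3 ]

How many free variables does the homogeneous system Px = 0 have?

Row reduce to echelon form.
Swap R1 ↔ R2
R3 ← R3 + R1: [0, -2, 2]
R4 ← R4 + (2)·R1: [0, 3, -3]
R3 ← R3 − (2)·R2: [0, 0, 0]
R4 ← R4 + (3)·R2: [0, 0, 0]
2 nonzero rows, so rank(P) = 2.
P has 3 columns; by rank–nullity, nullity = 3 − 2 = 1.

1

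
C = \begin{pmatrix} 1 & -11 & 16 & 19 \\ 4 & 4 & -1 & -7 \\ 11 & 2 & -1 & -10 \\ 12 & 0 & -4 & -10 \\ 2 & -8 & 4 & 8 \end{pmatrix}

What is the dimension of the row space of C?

Row reduce to echelon form.
R2 ← R2 − (4)·R1: [0, 48, -65, -83]
R3 ← R3 − (11)·R1: [0, 123, -177, -219]
R4 ← R4 − (12)·R1: [0, 132, -196, -238]
R5 ← R5 − (2)·R1: [0, 14, -28, -30]
R3 ← R3 − (41/16)·R2: [0, 0, -167/16, -101/16]
R4 ← R4 − (11/4)·R2: [0, 0, -69/4, -39/4]
R5 ← R5 − (7/24)·R2: [0, 0, -217/24, -139/24]
R4 ← R4 − (276/167)·R3: [0, 0, 0, 114/167]
R5 ← R5 − (434/501)·R3: [0, 0, 0, -54/167]
R5 ← R5 + (9/19)·R4: [0, 0, 0, 0]
Echelon form has 4 nonzero rows, so rank(C) = 4.
The row space has dimension equal to the rank: 4.

4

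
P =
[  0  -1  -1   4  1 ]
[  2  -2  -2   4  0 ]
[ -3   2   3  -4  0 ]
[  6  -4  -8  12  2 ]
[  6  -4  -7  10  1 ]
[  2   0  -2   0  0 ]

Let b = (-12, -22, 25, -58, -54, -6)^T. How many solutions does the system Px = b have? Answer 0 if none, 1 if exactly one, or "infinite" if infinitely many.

infinite

Row reduce the augmented matrix [P | b].
Swap R1 ↔ R2
R3 ← R3 + (3/2)·R1: [0, -1, 0, 2, 0, -8]
R4 ← R4 − (3)·R1: [0, 2, -2, 0, 2, 8]
R5 ← R5 − (3)·R1: [0, 2, -1, -2, 1, 12]
R6 ← R6 − R1: [0, 2, 0, -4, 0, 16]
R3 ← R3 − R2: [0, 0, 1, -2, -1, 4]
R4 ← R4 + (2)·R2: [0, 0, -4, 8, 4, -16]
R5 ← R5 + (2)·R2: [0, 0, -3, 6, 3, -12]
R6 ← R6 + (2)·R2: [0, 0, -2, 4, 2, -8]
R4 ← R4 + (4)·R3: [0, 0, 0, 0, 0, 0]
R5 ← R5 + (3)·R3: [0, 0, 0, 0, 0, 0]
R6 ← R6 + (2)·R3: [0, 0, 0, 0, 0, 0]
The echelon form has 3 nonzero rows, and every pivot lies in the first 5 columns, so rank(P) = rank([P|b]) = 3.
The system is consistent.
rank = 3 < 5 unknowns, so there are infinitely many solutions.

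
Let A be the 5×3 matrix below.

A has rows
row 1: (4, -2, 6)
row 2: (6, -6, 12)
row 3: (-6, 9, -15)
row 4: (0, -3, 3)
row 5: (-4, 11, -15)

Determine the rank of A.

Row reduce to echelon form.
R2 ← R2 − (3/2)·R1: [0, -3, 3]
R3 ← R3 + (3/2)·R1: [0, 6, -6]
R5 ← R5 + R1: [0, 9, -9]
R3 ← R3 + (2)·R2: [0, 0, 0]
R4 ← R4 − R2: [0, 0, 0]
R5 ← R5 + (3)·R2: [0, 0, 0]
Echelon form has 2 nonzero rows, so rank(A) = 2.

2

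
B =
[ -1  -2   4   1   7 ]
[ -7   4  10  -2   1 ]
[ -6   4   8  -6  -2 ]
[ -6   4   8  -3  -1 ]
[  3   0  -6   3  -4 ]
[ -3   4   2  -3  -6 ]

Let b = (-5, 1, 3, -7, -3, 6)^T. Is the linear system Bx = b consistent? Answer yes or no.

Row reduce the augmented matrix [B | b].
R2 ← R2 − (7)·R1: [0, 18, -18, -9, -48, 36]
R3 ← R3 − (6)·R1: [0, 16, -16, -12, -44, 33]
R4 ← R4 − (6)·R1: [0, 16, -16, -9, -43, 23]
R5 ← R5 + (3)·R1: [0, -6, 6, 6, 17, -18]
R6 ← R6 − (3)·R1: [0, 10, -10, -6, -27, 21]
R3 ← R3 − (8/9)·R2: [0, 0, 0, -4, -4/3, 1]
R4 ← R4 − (8/9)·R2: [0, 0, 0, -1, -1/3, -9]
R5 ← R5 + (1/3)·R2: [0, 0, 0, 3, 1, -6]
R6 ← R6 − (5/9)·R2: [0, 0, 0, -1, -1/3, 1]
R4 ← R4 − (1/4)·R3: [0, 0, 0, 0, 0, -37/4]
R5 ← R5 + (3/4)·R3: [0, 0, 0, 0, 0, -21/4]
R6 ← R6 − (1/4)·R3: [0, 0, 0, 0, 0, 3/4]
R5 ← R5 − (21/37)·R4: [0, 0, 0, 0, 0, 0]
R6 ← R6 + (3/37)·R4: [0, 0, 0, 0, 0, 0]
The echelon form has 4 nonzero rows; the last pivot sits in the augmented column, so rank(B) = 3 but rank([B|b]) = 4.
Since the ranks differ, the system is inconsistent.

no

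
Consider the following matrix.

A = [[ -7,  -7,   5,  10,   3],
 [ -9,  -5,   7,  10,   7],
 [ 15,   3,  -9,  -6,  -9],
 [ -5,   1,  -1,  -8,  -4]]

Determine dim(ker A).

2

Row reduce to echelon form.
R2 ← R2 − (9/7)·R1: [0, 4, 4/7, -20/7, 22/7]
R3 ← R3 + (15/7)·R1: [0, -12, 12/7, 108/7, -18/7]
R4 ← R4 − (5/7)·R1: [0, 6, -32/7, -106/7, -43/7]
R3 ← R3 + (3)·R2: [0, 0, 24/7, 48/7, 48/7]
R4 ← R4 − (3/2)·R2: [0, 0, -38/7, -76/7, -76/7]
R4 ← R4 + (19/12)·R3: [0, 0, 0, 0, 0]
3 nonzero rows, so rank(A) = 3.
A has 5 columns; by rank–nullity, nullity = 5 − 3 = 2.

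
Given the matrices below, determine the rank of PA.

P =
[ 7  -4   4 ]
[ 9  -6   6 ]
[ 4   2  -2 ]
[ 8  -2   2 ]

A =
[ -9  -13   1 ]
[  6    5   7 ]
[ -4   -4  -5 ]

2

First compute PA:
[[-103, -127, -41],
 [-141, -171, -63],
 [-16, -34,  28],
 [-92, -122, -16]]
Now row reduce the product.
R2 ← R2 − (141/103)·R1: [0, 294/103, -708/103]
R3 ← R3 − (16/103)·R1: [0, -1470/103, 3540/103]
R4 ← R4 − (92/103)·R1: [0, -882/103, 2124/103]
R3 ← R3 + (5)·R2: [0, 0, 0]
R4 ← R4 + (3)·R2: [0, 0, 0]
2 nonzero rows, so rank(PA) = 2.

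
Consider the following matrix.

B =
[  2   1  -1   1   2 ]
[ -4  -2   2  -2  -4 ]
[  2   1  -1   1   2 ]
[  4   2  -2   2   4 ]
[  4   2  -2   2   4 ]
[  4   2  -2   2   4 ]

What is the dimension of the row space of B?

Row reduce to echelon form.
R2 ← R2 + (2)·R1: [0, 0, 0, 0, 0]
R3 ← R3 − R1: [0, 0, 0, 0, 0]
R4 ← R4 − (2)·R1: [0, 0, 0, 0, 0]
R5 ← R5 − (2)·R1: [0, 0, 0, 0, 0]
R6 ← R6 − (2)·R1: [0, 0, 0, 0, 0]
Echelon form has 1 nonzero row, so rank(B) = 1.
The row space has dimension equal to the rank: 1.

1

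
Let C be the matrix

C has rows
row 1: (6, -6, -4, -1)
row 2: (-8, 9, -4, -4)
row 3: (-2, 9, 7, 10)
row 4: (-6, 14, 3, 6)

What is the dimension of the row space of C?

4

Row reduce to echelon form.
R2 ← R2 + (4/3)·R1: [0, 1, -28/3, -16/3]
R3 ← R3 + (1/3)·R1: [0, 7, 17/3, 29/3]
R4 ← R4 + R1: [0, 8, -1, 5]
R3 ← R3 − (7)·R2: [0, 0, 71, 47]
R4 ← R4 − (8)·R2: [0, 0, 221/3, 143/3]
R4 ← R4 − (221/213)·R3: [0, 0, 0, -78/71]
Echelon form has 4 nonzero rows, so rank(C) = 4.
The row space has dimension equal to the rank: 4.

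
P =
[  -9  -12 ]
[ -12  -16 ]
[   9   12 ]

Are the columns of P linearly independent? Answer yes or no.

Row reduce P to echelon form.
R2 ← R2 − (4/3)·R1: [0, 0]
R3 ← R3 + R1: [0, 0]
1 pivot among 2 columns.
Only 1 < 2 pivot columns, so the columns are linearly dependent.

no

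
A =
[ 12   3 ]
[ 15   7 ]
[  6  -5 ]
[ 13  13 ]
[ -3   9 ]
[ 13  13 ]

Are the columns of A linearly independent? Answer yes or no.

yes

Row reduce A to echelon form.
R2 ← R2 − (5/4)·R1: [0, 13/4]
R3 ← R3 − (1/2)·R1: [0, -13/2]
R4 ← R4 − (13/12)·R1: [0, 39/4]
R5 ← R5 + (1/4)·R1: [0, 39/4]
R6 ← R6 − (13/12)·R1: [0, 39/4]
R3 ← R3 + (2)·R2: [0, 0]
R4 ← R4 − (3)·R2: [0, 0]
R5 ← R5 − (3)·R2: [0, 0]
R6 ← R6 − (3)·R2: [0, 0]
2 pivots among 2 columns.
Every column is a pivot column, so the columns are linearly independent.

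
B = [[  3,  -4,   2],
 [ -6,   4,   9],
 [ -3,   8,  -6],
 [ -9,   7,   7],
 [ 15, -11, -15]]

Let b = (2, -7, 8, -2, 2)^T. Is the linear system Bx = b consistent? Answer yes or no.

no

Row reduce the augmented matrix [B | b].
R2 ← R2 + (2)·R1: [0, -4, 13, -3]
R3 ← R3 + R1: [0, 4, -4, 10]
R4 ← R4 + (3)·R1: [0, -5, 13, 4]
R5 ← R5 − (5)·R1: [0, 9, -25, -8]
R3 ← R3 + R2: [0, 0, 9, 7]
R4 ← R4 − (5/4)·R2: [0, 0, -13/4, 31/4]
R5 ← R5 + (9/4)·R2: [0, 0, 17/4, -59/4]
R4 ← R4 + (13/36)·R3: [0, 0, 0, 185/18]
R5 ← R5 − (17/36)·R3: [0, 0, 0, -325/18]
R5 ← R5 + (65/37)·R4: [0, 0, 0, 0]
The echelon form has 4 nonzero rows; the last pivot sits in the augmented column, so rank(B) = 3 but rank([B|b]) = 4.
Since the ranks differ, the system is inconsistent.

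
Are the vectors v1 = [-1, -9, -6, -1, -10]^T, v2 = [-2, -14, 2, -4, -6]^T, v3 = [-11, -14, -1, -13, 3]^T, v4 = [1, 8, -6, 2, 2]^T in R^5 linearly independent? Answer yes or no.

Form the matrix with these vectors as rows and row reduce.
R2 ← R2 − (2)·R1: [0, 4, 14, -2, 14]
R3 ← R3 − (11)·R1: [0, 85, 65, -2, 113]
R4 ← R4 + R1: [0, -1, -12, 1, -8]
R3 ← R3 − (85/4)·R2: [0, 0, -465/2, 81/2, -369/2]
R4 ← R4 + (1/4)·R2: [0, 0, -17/2, 1/2, -9/2]
R4 ← R4 − (17/465)·R3: [0, 0, 0, -152/155, 348/155]
4 nonzero rows, so the 4 vectors span a space of dimension 4.
Since 4 = 4, the vectors are linearly independent.

yes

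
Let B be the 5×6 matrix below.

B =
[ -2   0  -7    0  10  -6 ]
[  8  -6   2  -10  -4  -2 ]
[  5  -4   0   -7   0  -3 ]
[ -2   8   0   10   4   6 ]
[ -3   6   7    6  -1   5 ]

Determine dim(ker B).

2

Row reduce to echelon form.
R2 ← R2 + (4)·R1: [0, -6, -26, -10, 36, -26]
R3 ← R3 + (5/2)·R1: [0, -4, -35/2, -7, 25, -18]
R4 ← R4 − R1: [0, 8, 7, 10, -6, 12]
R5 ← R5 − (3/2)·R1: [0, 6, 35/2, 6, -16, 14]
R3 ← R3 − (2/3)·R2: [0, 0, -1/6, -1/3, 1, -2/3]
R4 ← R4 + (4/3)·R2: [0, 0, -83/3, -10/3, 42, -68/3]
R5 ← R5 + R2: [0, 0, -17/2, -4, 20, -12]
R4 ← R4 − (166)·R3: [0, 0, 0, 52, -124, 88]
R5 ← R5 − (51)·R3: [0, 0, 0, 13, -31, 22]
R5 ← R5 − (1/4)·R4: [0, 0, 0, 0, 0, 0]
4 nonzero rows, so rank(B) = 4.
B has 6 columns; by rank–nullity, nullity = 6 − 4 = 2.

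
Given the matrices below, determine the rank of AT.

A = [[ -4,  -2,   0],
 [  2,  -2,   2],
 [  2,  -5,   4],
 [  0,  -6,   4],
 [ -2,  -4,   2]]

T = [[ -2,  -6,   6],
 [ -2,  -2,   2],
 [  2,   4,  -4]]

First compute AT:
[[ 12,  28, -28],
 [  4,   0,   0],
 [ 14,  14, -14],
 [ 20,  28, -28],
 [ 16,  28, -28]]
Now row reduce the product.
R2 ← R2 − (1/3)·R1: [0, -28/3, 28/3]
R3 ← R3 − (7/6)·R1: [0, -56/3, 56/3]
R4 ← R4 − (5/3)·R1: [0, -56/3, 56/3]
R5 ← R5 − (4/3)·R1: [0, -28/3, 28/3]
R3 ← R3 − (2)·R2: [0, 0, 0]
R4 ← R4 − (2)·R2: [0, 0, 0]
R5 ← R5 − R2: [0, 0, 0]
2 nonzero rows, so rank(AT) = 2.

2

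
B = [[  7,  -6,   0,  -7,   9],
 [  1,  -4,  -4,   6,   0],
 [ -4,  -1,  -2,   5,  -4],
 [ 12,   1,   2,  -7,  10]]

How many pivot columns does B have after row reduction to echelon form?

Row reduce to echelon form.
R2 ← R2 − (1/7)·R1: [0, -22/7, -4, 7, -9/7]
R3 ← R3 + (4/7)·R1: [0, -31/7, -2, 1, 8/7]
R4 ← R4 − (12/7)·R1: [0, 79/7, 2, 5, -38/7]
R3 ← R3 − (31/22)·R2: [0, 0, 40/11, -195/22, 65/22]
R4 ← R4 + (79/22)·R2: [0, 0, -136/11, 663/22, -221/22]
R4 ← R4 + (17/5)·R3: [0, 0, 0, 0, 0]
Echelon form has 3 nonzero rows, so rank(B) = 3.
Each nonzero row contributes one pivot column: 3 pivot columns.

3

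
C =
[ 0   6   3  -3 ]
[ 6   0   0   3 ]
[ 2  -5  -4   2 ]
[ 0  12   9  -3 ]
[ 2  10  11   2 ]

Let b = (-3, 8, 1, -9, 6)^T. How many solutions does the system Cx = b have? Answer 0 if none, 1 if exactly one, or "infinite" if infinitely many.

0

Row reduce the augmented matrix [C | b].
Swap R1 ↔ R2
R3 ← R3 − (1/3)·R1: [0, -5, -4, 1, -5/3]
R5 ← R5 − (1/3)·R1: [0, 10, 11, 1, 10/3]
R3 ← R3 + (5/6)·R2: [0, 0, -3/2, -3/2, -25/6]
R4 ← R4 − (2)·R2: [0, 0, 3, 3, -3]
R5 ← R5 − (5/3)·R2: [0, 0, 6, 6, 25/3]
R4 ← R4 + (2)·R3: [0, 0, 0, 0, -34/3]
R5 ← R5 + (4)·R3: [0, 0, 0, 0, -25/3]
R5 ← R5 − (25/34)·R4: [0, 0, 0, 0, 0]
The echelon form has 4 nonzero rows; the last pivot sits in the augmented column, so rank(C) = 3 but rank([C|b]) = 4.
Since the ranks differ, the system is inconsistent.
It has no solutions.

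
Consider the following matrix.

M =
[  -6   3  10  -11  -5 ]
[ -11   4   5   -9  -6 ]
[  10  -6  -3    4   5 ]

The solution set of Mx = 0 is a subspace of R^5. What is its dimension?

Row reduce to echelon form.
R2 ← R2 − (11/6)·R1: [0, -3/2, -40/3, 67/6, 19/6]
R3 ← R3 + (5/3)·R1: [0, -1, 41/3, -43/3, -10/3]
R3 ← R3 − (2/3)·R2: [0, 0, 203/9, -196/9, -49/9]
3 nonzero rows, so rank(M) = 3.
M has 5 columns; by rank–nullity, nullity = 5 − 3 = 2.

2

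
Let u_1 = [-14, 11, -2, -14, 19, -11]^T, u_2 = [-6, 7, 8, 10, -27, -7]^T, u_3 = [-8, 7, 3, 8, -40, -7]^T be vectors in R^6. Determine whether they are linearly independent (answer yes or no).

yes

Form the matrix with these vectors as rows and row reduce.
R2 ← R2 − (3/7)·R1: [0, 16/7, 62/7, 16, -246/7, -16/7]
R3 ← R3 − (4/7)·R1: [0, 5/7, 29/7, 16, -356/7, -5/7]
R3 ← R3 − (5/16)·R2: [0, 0, 11/8, 11, -319/8, 0]
3 nonzero rows, so the 3 vectors span a space of dimension 3.
Since 3 = 3, the vectors are linearly independent.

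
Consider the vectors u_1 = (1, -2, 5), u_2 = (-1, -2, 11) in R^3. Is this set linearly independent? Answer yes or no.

Form the matrix with these vectors as rows and row reduce.
R2 ← R2 + R1: [0, -4, 16]
2 nonzero rows, so the 2 vectors span a space of dimension 2.
Since 2 = 2, the vectors are linearly independent.

yes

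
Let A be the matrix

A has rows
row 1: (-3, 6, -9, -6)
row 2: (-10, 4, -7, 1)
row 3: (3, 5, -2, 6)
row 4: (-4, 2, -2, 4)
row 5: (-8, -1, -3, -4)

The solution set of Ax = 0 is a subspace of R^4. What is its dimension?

1

Row reduce to echelon form.
R2 ← R2 − (10/3)·R1: [0, -16, 23, 21]
R3 ← R3 + R1: [0, 11, -11, 0]
R4 ← R4 − (4/3)·R1: [0, -6, 10, 12]
R5 ← R5 − (8/3)·R1: [0, -17, 21, 12]
R3 ← R3 + (11/16)·R2: [0, 0, 77/16, 231/16]
R4 ← R4 − (3/8)·R2: [0, 0, 11/8, 33/8]
R5 ← R5 − (17/16)·R2: [0, 0, -55/16, -165/16]
R4 ← R4 − (2/7)·R3: [0, 0, 0, 0]
R5 ← R5 + (5/7)·R3: [0, 0, 0, 0]
3 nonzero rows, so rank(A) = 3.
A has 4 columns; by rank–nullity, nullity = 4 − 3 = 1.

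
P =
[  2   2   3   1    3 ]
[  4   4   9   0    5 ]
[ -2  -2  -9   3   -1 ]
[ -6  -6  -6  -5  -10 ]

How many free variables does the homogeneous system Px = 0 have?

Row reduce to echelon form.
R2 ← R2 − (2)·R1: [0, 0, 3, -2, -1]
R3 ← R3 + R1: [0, 0, -6, 4, 2]
R4 ← R4 + (3)·R1: [0, 0, 3, -2, -1]
R3 ← R3 + (2)·R2: [0, 0, 0, 0, 0]
R4 ← R4 − R2: [0, 0, 0, 0, 0]
2 nonzero rows, so rank(P) = 2.
P has 5 columns; by rank–nullity, nullity = 5 − 2 = 3.

3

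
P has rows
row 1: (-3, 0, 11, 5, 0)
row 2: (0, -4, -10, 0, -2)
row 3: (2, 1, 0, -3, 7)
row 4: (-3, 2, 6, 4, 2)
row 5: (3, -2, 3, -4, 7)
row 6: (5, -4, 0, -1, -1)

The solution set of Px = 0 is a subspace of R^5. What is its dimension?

Row reduce to echelon form.
R3 ← R3 + (2/3)·R1: [0, 1, 22/3, 1/3, 7]
R4 ← R4 − R1: [0, 2, -5, -1, 2]
R5 ← R5 + R1: [0, -2, 14, 1, 7]
R6 ← R6 + (5/3)·R1: [0, -4, 55/3, 22/3, -1]
R3 ← R3 + (1/4)·R2: [0, 0, 29/6, 1/3, 13/2]
R4 ← R4 + (1/2)·R2: [0, 0, -10, -1, 1]
R5 ← R5 − (1/2)·R2: [0, 0, 19, 1, 8]
R6 ← R6 − R2: [0, 0, 85/3, 22/3, 1]
R4 ← R4 + (60/29)·R3: [0, 0, 0, -9/29, 419/29]
R5 ← R5 − (114/29)·R3: [0, 0, 0, -9/29, -509/29]
R6 ← R6 − (170/29)·R3: [0, 0, 0, 156/29, -1076/29]
R5 ← R5 − R4: [0, 0, 0, 0, -32]
R6 ← R6 + (52/3)·R4: [0, 0, 0, 0, 640/3]
R6 ← R6 + (20/3)·R5: [0, 0, 0, 0, 0]
5 nonzero rows, so rank(P) = 5.
P has 5 columns; by rank–nullity, nullity = 5 − 5 = 0.

0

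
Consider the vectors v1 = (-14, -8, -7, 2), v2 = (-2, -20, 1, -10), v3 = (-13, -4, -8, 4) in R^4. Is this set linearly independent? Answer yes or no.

yes

Form the matrix with these vectors as rows and row reduce.
R2 ← R2 − (1/7)·R1: [0, -132/7, 2, -72/7]
R3 ← R3 − (13/14)·R1: [0, 24/7, -3/2, 15/7]
R3 ← R3 + (2/11)·R2: [0, 0, -25/22, 3/11]
3 nonzero rows, so the 3 vectors span a space of dimension 3.
Since 3 = 3, the vectors are linearly independent.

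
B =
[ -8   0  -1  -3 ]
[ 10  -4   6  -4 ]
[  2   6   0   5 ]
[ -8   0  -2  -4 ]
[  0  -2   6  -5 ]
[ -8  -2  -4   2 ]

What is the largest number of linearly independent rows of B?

4

Row reduce to echelon form.
R2 ← R2 + (5/4)·R1: [0, -4, 19/4, -31/4]
R3 ← R3 + (1/4)·R1: [0, 6, -1/4, 17/4]
R4 ← R4 − R1: [0, 0, -1, -1]
R6 ← R6 − R1: [0, -2, -3, 5]
R3 ← R3 + (3/2)·R2: [0, 0, 55/8, -59/8]
R5 ← R5 − (1/2)·R2: [0, 0, 29/8, -9/8]
R6 ← R6 − (1/2)·R2: [0, 0, -43/8, 71/8]
R4 ← R4 + (8/55)·R3: [0, 0, 0, -114/55]
R5 ← R5 − (29/55)·R3: [0, 0, 0, 152/55]
R6 ← R6 + (43/55)·R3: [0, 0, 0, 171/55]
R5 ← R5 + (4/3)·R4: [0, 0, 0, 0]
R6 ← R6 + (3/2)·R4: [0, 0, 0, 0]
Echelon form has 4 nonzero rows, so rank(B) = 4.
The rank gives the maximum number of linearly independent rows: 4.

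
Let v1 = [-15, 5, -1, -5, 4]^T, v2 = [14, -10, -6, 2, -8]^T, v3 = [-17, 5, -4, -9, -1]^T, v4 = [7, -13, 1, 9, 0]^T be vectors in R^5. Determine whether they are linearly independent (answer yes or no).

Form the matrix with these vectors as rows and row reduce.
R2 ← R2 + (14/15)·R1: [0, -16/3, -104/15, -8/3, -64/15]
R3 ← R3 − (17/15)·R1: [0, -2/3, -43/15, -10/3, -83/15]
R4 ← R4 + (7/15)·R1: [0, -32/3, 8/15, 20/3, 28/15]
R3 ← R3 − (1/8)·R2: [0, 0, -2, -3, -5]
R4 ← R4 − (2)·R2: [0, 0, 72/5, 12, 52/5]
R4 ← R4 + (36/5)·R3: [0, 0, 0, -48/5, -128/5]
4 nonzero rows, so the 4 vectors span a space of dimension 4.
Since 4 = 4, the vectors are linearly independent.

yes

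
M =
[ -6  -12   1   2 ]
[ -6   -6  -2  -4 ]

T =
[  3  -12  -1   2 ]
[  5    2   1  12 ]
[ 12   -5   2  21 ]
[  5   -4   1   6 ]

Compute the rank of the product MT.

First compute MT:
[[-56,  35,  -2, -123],
 [-92,  86,  -8, -150]]
Now row reduce the product.
R2 ← R2 − (23/14)·R1: [0, 57/2, -33/7, 729/14]
2 nonzero rows, so rank(MT) = 2.

2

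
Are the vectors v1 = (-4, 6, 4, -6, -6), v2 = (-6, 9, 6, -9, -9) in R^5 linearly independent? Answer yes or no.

no

Form the matrix with these vectors as rows and row reduce.
R2 ← R2 − (3/2)·R1: [0, 0, 0, 0, 0]
1 nonzero row, so the 2 vectors span a space of dimension 1.
Since 1 < 2, the vectors are linearly dependent.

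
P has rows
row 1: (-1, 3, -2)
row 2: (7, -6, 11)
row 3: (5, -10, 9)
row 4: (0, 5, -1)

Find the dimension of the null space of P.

1

Row reduce to echelon form.
R2 ← R2 + (7)·R1: [0, 15, -3]
R3 ← R3 + (5)·R1: [0, 5, -1]
R3 ← R3 − (1/3)·R2: [0, 0, 0]
R4 ← R4 − (1/3)·R2: [0, 0, 0]
2 nonzero rows, so rank(P) = 2.
P has 3 columns; by rank–nullity, nullity = 3 − 2 = 1.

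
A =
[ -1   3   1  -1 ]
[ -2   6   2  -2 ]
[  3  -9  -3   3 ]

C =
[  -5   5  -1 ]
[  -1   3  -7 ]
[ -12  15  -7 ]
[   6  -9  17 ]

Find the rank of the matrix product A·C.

1

First compute AC:
[[-16,  28, -44],
 [-32,  56, -88],
 [ 48, -84, 132]]
Now row reduce the product.
R2 ← R2 − (2)·R1: [0, 0, 0]
R3 ← R3 + (3)·R1: [0, 0, 0]
1 nonzero row, so rank(AC) = 1.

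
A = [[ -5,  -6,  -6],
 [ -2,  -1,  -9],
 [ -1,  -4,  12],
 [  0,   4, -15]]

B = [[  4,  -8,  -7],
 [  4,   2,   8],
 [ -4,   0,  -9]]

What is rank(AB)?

3

First compute AB:
[[-20,  28,  41],
 [ 24,  14,  87],
 [-68,   0, -133],
 [ 76,   8, 167]]
Now row reduce the product.
R2 ← R2 + (6/5)·R1: [0, 238/5, 681/5]
R3 ← R3 − (17/5)·R1: [0, -476/5, -1362/5]
R4 ← R4 + (19/5)·R1: [0, 572/5, 1614/5]
R3 ← R3 + (2)·R2: [0, 0, 0]
R4 ← R4 − (286/119)·R2: [0, 0, -540/119]
Swap R3 ↔ R4
3 nonzero rows, so rank(AB) = 3.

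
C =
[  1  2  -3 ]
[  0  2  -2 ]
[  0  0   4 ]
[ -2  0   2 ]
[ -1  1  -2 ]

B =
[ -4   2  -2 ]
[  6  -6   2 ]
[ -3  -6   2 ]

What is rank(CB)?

3

First compute CB:
[[ 17,   8,  -4],
 [ 18,   0,   0],
 [-12, -24,   8],
 [  2, -16,   8],
 [ 16,   4,   0]]
Now row reduce the product.
R2 ← R2 − (18/17)·R1: [0, -144/17, 72/17]
R3 ← R3 + (12/17)·R1: [0, -312/17, 88/17]
R4 ← R4 − (2/17)·R1: [0, -288/17, 144/17]
R5 ← R5 − (16/17)·R1: [0, -60/17, 64/17]
R3 ← R3 − (13/6)·R2: [0, 0, -4]
R4 ← R4 − (2)·R2: [0, 0, 0]
R5 ← R5 − (5/12)·R2: [0, 0, 2]
R5 ← R5 + (1/2)·R3: [0, 0, 0]
3 nonzero rows, so rank(CB) = 3.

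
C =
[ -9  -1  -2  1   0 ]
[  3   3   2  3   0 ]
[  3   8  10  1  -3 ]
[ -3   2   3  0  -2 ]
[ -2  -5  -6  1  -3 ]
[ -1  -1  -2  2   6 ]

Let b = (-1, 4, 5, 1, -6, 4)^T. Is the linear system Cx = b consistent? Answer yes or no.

no

Row reduce the augmented matrix [C | b].
R2 ← R2 + (1/3)·R1: [0, 8/3, 4/3, 10/3, 0, 11/3]
R3 ← R3 + (1/3)·R1: [0, 23/3, 28/3, 4/3, -3, 14/3]
R4 ← R4 − (1/3)·R1: [0, 7/3, 11/3, -1/3, -2, 4/3]
R5 ← R5 − (2/9)·R1: [0, -43/9, -50/9, 7/9, -3, -52/9]
R6 ← R6 − (1/9)·R1: [0, -8/9, -16/9, 17/9, 6, 37/9]
R3 ← R3 − (23/8)·R2: [0, 0, 11/2, -33/4, -3, -47/8]
R4 ← R4 − (7/8)·R2: [0, 0, 5/2, -13/4, -2, -15/8]
R5 ← R5 + (43/24)·R2: [0, 0, -19/6, 27/4, -3, 19/24]
R6 ← R6 + (1/3)·R2: [0, 0, -4/3, 3, 6, 16/3]
R4 ← R4 − (5/11)·R3: [0, 0, 0, 1/2, -7/11, 35/44]
R5 ← R5 + (19/33)·R3: [0, 0, 0, 2, -52/11, -57/22]
R6 ← R6 + (8/33)·R3: [0, 0, 0, 1, 58/11, 43/11]
R5 ← R5 − (4)·R4: [0, 0, 0, 0, -24/11, -127/22]
R6 ← R6 − (2)·R4: [0, 0, 0, 0, 72/11, 51/22]
R6 ← R6 + (3)·R5: [0, 0, 0, 0, 0, -15]
The echelon form has 6 nonzero rows; the last pivot sits in the augmented column, so rank(C) = 5 but rank([C|b]) = 6.
Since the ranks differ, the system is inconsistent.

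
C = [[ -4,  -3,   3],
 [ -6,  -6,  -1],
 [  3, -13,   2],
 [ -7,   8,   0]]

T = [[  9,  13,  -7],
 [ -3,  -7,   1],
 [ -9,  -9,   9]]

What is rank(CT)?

First compute CT:
[[-54, -58,  52],
 [-27, -27,  27],
 [ 48, 112, -16],
 [-87, -147,  57]]
Now row reduce the product.
R2 ← R2 − (1/2)·R1: [0, 2, 1]
R3 ← R3 + (8/9)·R1: [0, 544/9, 272/9]
R4 ← R4 − (29/18)·R1: [0, -482/9, -241/9]
R3 ← R3 − (272/9)·R2: [0, 0, 0]
R4 ← R4 + (241/9)·R2: [0, 0, 0]
2 nonzero rows, so rank(CT) = 2.

2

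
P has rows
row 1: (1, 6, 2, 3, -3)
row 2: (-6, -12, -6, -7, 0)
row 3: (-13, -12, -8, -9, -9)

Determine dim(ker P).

2

Row reduce to echelon form.
R2 ← R2 + (6)·R1: [0, 24, 6, 11, -18]
R3 ← R3 + (13)·R1: [0, 66, 18, 30, -48]
R3 ← R3 − (11/4)·R2: [0, 0, 3/2, -1/4, 3/2]
3 nonzero rows, so rank(P) = 3.
P has 5 columns; by rank–nullity, nullity = 5 − 3 = 2.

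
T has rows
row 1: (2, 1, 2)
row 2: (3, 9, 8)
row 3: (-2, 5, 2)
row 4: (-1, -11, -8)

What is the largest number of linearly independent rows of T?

2

Row reduce to echelon form.
R2 ← R2 − (3/2)·R1: [0, 15/2, 5]
R3 ← R3 + R1: [0, 6, 4]
R4 ← R4 + (1/2)·R1: [0, -21/2, -7]
R3 ← R3 − (4/5)·R2: [0, 0, 0]
R4 ← R4 + (7/5)·R2: [0, 0, 0]
Echelon form has 2 nonzero rows, so rank(T) = 2.
The rank gives the maximum number of linearly independent rows: 2.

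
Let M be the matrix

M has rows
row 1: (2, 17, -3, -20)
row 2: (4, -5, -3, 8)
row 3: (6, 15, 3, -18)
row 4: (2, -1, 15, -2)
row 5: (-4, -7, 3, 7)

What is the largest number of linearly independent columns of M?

Row reduce to echelon form.
R2 ← R2 − (2)·R1: [0, -39, 3, 48]
R3 ← R3 − (3)·R1: [0, -36, 12, 42]
R4 ← R4 − R1: [0, -18, 18, 18]
R5 ← R5 + (2)·R1: [0, 27, -3, -33]
R3 ← R3 − (12/13)·R2: [0, 0, 120/13, -30/13]
R4 ← R4 − (6/13)·R2: [0, 0, 216/13, -54/13]
R5 ← R5 + (9/13)·R2: [0, 0, -12/13, 3/13]
R4 ← R4 − (9/5)·R3: [0, 0, 0, 0]
R5 ← R5 + (1/10)·R3: [0, 0, 0, 0]
Echelon form has 3 nonzero rows, so rank(M) = 3.
The rank gives the maximum number of linearly independent columns: 3.

3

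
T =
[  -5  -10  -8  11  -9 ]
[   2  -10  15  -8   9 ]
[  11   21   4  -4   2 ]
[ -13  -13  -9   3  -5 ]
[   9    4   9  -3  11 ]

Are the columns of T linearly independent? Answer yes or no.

Row reduce T to echelon form.
R2 ← R2 + (2/5)·R1: [0, -14, 59/5, -18/5, 27/5]
R3 ← R3 + (11/5)·R1: [0, -1, -68/5, 101/5, -89/5]
R4 ← R4 − (13/5)·R1: [0, 13, 59/5, -128/5, 92/5]
R5 ← R5 + (9/5)·R1: [0, -14, -27/5, 84/5, -26/5]
R3 ← R3 − (1/14)·R2: [0, 0, -1011/70, 716/35, -1273/70]
R4 ← R4 + (13/14)·R2: [0, 0, 1593/70, -1013/35, 1639/70]
R5 ← R5 − R2: [0, 0, -86/5, 102/5, -53/5]
R4 ← R4 + (531/337)·R3: [0, 0, 0, 1109/337, -1766/337]
R5 ← R5 − (1204/1011)·R3: [0, 0, 0, -4006/1011, 11179/1011]
R5 ← R5 + (4006/3327)·R4: [0, 0, 0, 0, 5265/1109]
5 pivots among 5 columns.
Every column is a pivot column, so the columns are linearly independent.

yes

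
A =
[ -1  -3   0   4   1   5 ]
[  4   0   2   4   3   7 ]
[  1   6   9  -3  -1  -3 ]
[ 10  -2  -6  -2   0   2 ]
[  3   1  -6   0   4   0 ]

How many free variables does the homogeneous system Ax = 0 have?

Row reduce to echelon form.
R2 ← R2 + (4)·R1: [0, -12, 2, 20, 7, 27]
R3 ← R3 + R1: [0, 3, 9, 1, 0, 2]
R4 ← R4 + (10)·R1: [0, -32, -6, 38, 10, 52]
R5 ← R5 + (3)·R1: [0, -8, -6, 12, 7, 15]
R3 ← R3 + (1/4)·R2: [0, 0, 19/2, 6, 7/4, 35/4]
R4 ← R4 − (8/3)·R2: [0, 0, -34/3, -46/3, -26/3, -20]
R5 ← R5 − (2/3)·R2: [0, 0, -22/3, -4/3, 7/3, -3]
R4 ← R4 + (68/57)·R3: [0, 0, 0, -466/57, -125/19, -545/57]
R5 ← R5 + (44/57)·R3: [0, 0, 0, 188/57, 70/19, 214/57]
R5 ← R5 + (94/233)·R4: [0, 0, 0, 0, 240/233, -24/233]
5 nonzero rows, so rank(A) = 5.
A has 6 columns; by rank–nullity, nullity = 6 − 5 = 1.

1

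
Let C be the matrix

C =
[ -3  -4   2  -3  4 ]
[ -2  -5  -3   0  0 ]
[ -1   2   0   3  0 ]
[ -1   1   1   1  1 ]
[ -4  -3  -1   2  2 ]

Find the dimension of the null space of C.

2

Row reduce to echelon form.
R2 ← R2 − (2/3)·R1: [0, -7/3, -13/3, 2, -8/3]
R3 ← R3 − (1/3)·R1: [0, 10/3, -2/3, 4, -4/3]
R4 ← R4 − (1/3)·R1: [0, 7/3, 1/3, 2, -1/3]
R5 ← R5 − (4/3)·R1: [0, 7/3, -11/3, 6, -10/3]
R3 ← R3 + (10/7)·R2: [0, 0, -48/7, 48/7, -36/7]
R4 ← R4 + R2: [0, 0, -4, 4, -3]
R5 ← R5 + R2: [0, 0, -8, 8, -6]
R4 ← R4 − (7/12)·R3: [0, 0, 0, 0, 0]
R5 ← R5 − (7/6)·R3: [0, 0, 0, 0, 0]
3 nonzero rows, so rank(C) = 3.
C has 5 columns; by rank–nullity, nullity = 5 − 3 = 2.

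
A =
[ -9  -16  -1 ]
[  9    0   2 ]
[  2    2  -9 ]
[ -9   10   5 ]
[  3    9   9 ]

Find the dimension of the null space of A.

Row reduce to echelon form.
R2 ← R2 + R1: [0, -16, 1]
R3 ← R3 + (2/9)·R1: [0, -14/9, -83/9]
R4 ← R4 − R1: [0, 26, 6]
R5 ← R5 + (1/3)·R1: [0, 11/3, 26/3]
R3 ← R3 − (7/72)·R2: [0, 0, -671/72]
R4 ← R4 + (13/8)·R2: [0, 0, 61/8]
R5 ← R5 + (11/48)·R2: [0, 0, 427/48]
R4 ← R4 + (9/11)·R3: [0, 0, 0]
R5 ← R5 + (21/22)·R3: [0, 0, 0]
3 nonzero rows, so rank(A) = 3.
A has 3 columns; by rank–nullity, nullity = 3 − 3 = 0.

0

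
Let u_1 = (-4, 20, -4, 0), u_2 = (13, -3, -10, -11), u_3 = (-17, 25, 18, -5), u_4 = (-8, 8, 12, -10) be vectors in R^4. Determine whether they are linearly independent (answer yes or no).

yes

Form the matrix with these vectors as rows and row reduce.
R2 ← R2 + (13/4)·R1: [0, 62, -23, -11]
R3 ← R3 − (17/4)·R1: [0, -60, 35, -5]
R4 ← R4 − (2)·R1: [0, -32, 20, -10]
R3 ← R3 + (30/31)·R2: [0, 0, 395/31, -485/31]
R4 ← R4 + (16/31)·R2: [0, 0, 252/31, -486/31]
R4 ← R4 − (252/395)·R3: [0, 0, 0, -450/79]
4 nonzero rows, so the 4 vectors span a space of dimension 4.
Since 4 = 4, the vectors are linearly independent.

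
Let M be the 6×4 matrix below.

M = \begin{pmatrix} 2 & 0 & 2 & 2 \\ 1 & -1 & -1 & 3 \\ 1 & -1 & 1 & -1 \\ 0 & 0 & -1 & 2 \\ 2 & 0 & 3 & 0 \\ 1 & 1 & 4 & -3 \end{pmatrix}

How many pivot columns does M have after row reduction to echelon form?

3

Row reduce to echelon form.
R2 ← R2 − (1/2)·R1: [0, -1, -2, 2]
R3 ← R3 − (1/2)·R1: [0, -1, 0, -2]
R5 ← R5 − R1: [0, 0, 1, -2]
R6 ← R6 − (1/2)·R1: [0, 1, 3, -4]
R3 ← R3 − R2: [0, 0, 2, -4]
R6 ← R6 + R2: [0, 0, 1, -2]
R4 ← R4 + (1/2)·R3: [0, 0, 0, 0]
R5 ← R5 − (1/2)·R3: [0, 0, 0, 0]
R6 ← R6 − (1/2)·R3: [0, 0, 0, 0]
Echelon form has 3 nonzero rows, so rank(M) = 3.
Each nonzero row contributes one pivot column: 3 pivot columns.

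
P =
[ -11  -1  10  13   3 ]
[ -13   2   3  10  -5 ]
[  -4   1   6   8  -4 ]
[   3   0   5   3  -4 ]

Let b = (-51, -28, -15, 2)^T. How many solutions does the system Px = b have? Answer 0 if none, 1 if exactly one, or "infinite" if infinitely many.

Row reduce the augmented matrix [P | b].
R2 ← R2 − (13/11)·R1: [0, 35/11, -97/11, -59/11, -94/11, 355/11]
R3 ← R3 − (4/11)·R1: [0, 15/11, 26/11, 36/11, -56/11, 39/11]
R4 ← R4 + (3/11)·R1: [0, -3/11, 85/11, 72/11, -35/11, -131/11]
R3 ← R3 − (3/7)·R2: [0, 0, 43/7, 39/7, -10/7, -72/7]
R4 ← R4 + (3/35)·R2: [0, 0, 244/35, 213/35, -137/35, -64/7]
R4 ← R4 − (244/215)·R3: [0, 0, 0, -51/215, -493/215, 544/215]
The echelon form has 4 nonzero rows, and every pivot lies in the first 5 columns, so rank(P) = rank([P|b]) = 4.
The system is consistent.
rank = 4 < 5 unknowns, so there are infinitely many solutions.

infinite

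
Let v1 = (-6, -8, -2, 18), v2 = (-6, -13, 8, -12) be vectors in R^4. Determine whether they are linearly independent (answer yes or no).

Form the matrix with these vectors as rows and row reduce.
R2 ← R2 − R1: [0, -5, 10, -30]
2 nonzero rows, so the 2 vectors span a space of dimension 2.
Since 2 = 2, the vectors are linearly independent.

yes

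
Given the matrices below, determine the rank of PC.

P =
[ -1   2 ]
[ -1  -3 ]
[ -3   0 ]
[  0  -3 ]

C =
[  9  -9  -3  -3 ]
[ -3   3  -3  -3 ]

2

First compute PC:
[[-15,  15,  -3,  -3],
 [  0,   0,  12,  12],
 [-27,  27,   9,   9],
 [  9,  -9,   9,   9]]
Now row reduce the product.
R3 ← R3 − (9/5)·R1: [0, 0, 72/5, 72/5]
R4 ← R4 + (3/5)·R1: [0, 0, 36/5, 36/5]
R3 ← R3 − (6/5)·R2: [0, 0, 0, 0]
R4 ← R4 − (3/5)·R2: [0, 0, 0, 0]
2 nonzero rows, so rank(PC) = 2.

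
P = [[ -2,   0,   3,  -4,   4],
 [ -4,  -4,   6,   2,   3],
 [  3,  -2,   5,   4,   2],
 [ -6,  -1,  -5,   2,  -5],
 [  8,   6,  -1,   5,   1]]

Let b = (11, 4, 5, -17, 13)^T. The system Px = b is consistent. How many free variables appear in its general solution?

0

Row reduce the augmented matrix [P | b].
R2 ← R2 − (2)·R1: [0, -4, 0, 10, -5, -18]
R3 ← R3 + (3/2)·R1: [0, -2, 19/2, -2, 8, 43/2]
R4 ← R4 − (3)·R1: [0, -1, -14, 14, -17, -50]
R5 ← R5 + (4)·R1: [0, 6, 11, -11, 17, 57]
R3 ← R3 − (1/2)·R2: [0, 0, 19/2, -7, 21/2, 61/2]
R4 ← R4 − (1/4)·R2: [0, 0, -14, 23/2, -63/4, -91/2]
R5 ← R5 + (3/2)·R2: [0, 0, 11, 4, 19/2, 30]
R4 ← R4 + (28/19)·R3: [0, 0, 0, 45/38, -21/76, -21/38]
R5 ← R5 − (22/19)·R3: [0, 0, 0, 230/19, -101/38, -101/19]
R5 ← R5 − (92/9)·R4: [0, 0, 0, 0, 1/6, 1/3]
The echelon form has 5 nonzero rows, and every pivot lies in the first 5 columns, so rank(P) = rank([P|b]) = 5.
The system is consistent.
Free variables = (unknowns) − (rank) = 5 − 5 = 0.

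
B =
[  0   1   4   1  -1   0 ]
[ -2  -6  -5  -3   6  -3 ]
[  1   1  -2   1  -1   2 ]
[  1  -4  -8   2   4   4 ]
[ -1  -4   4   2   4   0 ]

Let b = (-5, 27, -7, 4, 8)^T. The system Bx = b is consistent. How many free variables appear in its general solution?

Row reduce the augmented matrix [B | b].
Swap R1 ↔ R2
R3 ← R3 + (1/2)·R1: [0, -2, -9/2, -1/2, 2, 1/2, 13/2]
R4 ← R4 + (1/2)·R1: [0, -7, -21/2, 1/2, 7, 5/2, 35/2]
R5 ← R5 − (1/2)·R1: [0, -1, 13/2, 7/2, 1, 3/2, -11/2]
R3 ← R3 + (2)·R2: [0, 0, 7/2, 3/2, 0, 1/2, -7/2]
R4 ← R4 + (7)·R2: [0, 0, 35/2, 15/2, 0, 5/2, -35/2]
R5 ← R5 + R2: [0, 0, 21/2, 9/2, 0, 3/2, -21/2]
R4 ← R4 − (5)·R3: [0, 0, 0, 0, 0, 0, 0]
R5 ← R5 − (3)·R3: [0, 0, 0, 0, 0, 0, 0]
The echelon form has 3 nonzero rows, and every pivot lies in the first 6 columns, so rank(B) = rank([B|b]) = 3.
The system is consistent.
Free variables = (unknowns) − (rank) = 6 − 3 = 3.

3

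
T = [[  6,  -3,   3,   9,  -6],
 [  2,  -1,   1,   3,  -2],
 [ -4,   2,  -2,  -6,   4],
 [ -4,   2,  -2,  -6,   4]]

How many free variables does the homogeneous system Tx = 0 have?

Row reduce to echelon form.
R2 ← R2 − (1/3)·R1: [0, 0, 0, 0, 0]
R3 ← R3 + (2/3)·R1: [0, 0, 0, 0, 0]
R4 ← R4 + (2/3)·R1: [0, 0, 0, 0, 0]
1 nonzero row, so rank(T) = 1.
T has 5 columns; by rank–nullity, nullity = 5 − 1 = 4.

4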